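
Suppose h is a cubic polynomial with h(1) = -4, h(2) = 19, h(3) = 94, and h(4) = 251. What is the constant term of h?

-5

Write h(s) = as^3 + bs^2 + cs + d. Substituting each data point gives a linear system:
  a + b + c + d = -4
  8a + 4b + 2c + d = 19
  27a + 9b + 3c + d = 94
  64a + 16b + 4c + d = 251
Solving the system yields a = 5, b = -4, c = 0, d = -5.
So h(s) = 5s³ - 4s² - 5.
The constant term is -5.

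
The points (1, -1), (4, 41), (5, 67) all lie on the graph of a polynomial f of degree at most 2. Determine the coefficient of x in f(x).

-1

Write f(x) = ax^2 + bx + c. Substituting each data point gives a linear system:
  a + b + c = -1
  16a + 4b + c = 41
  25a + 5b + c = 67
Solving the system yields a = 3, b = -1, c = -3.
So f(x) = 3x^2 - x - 3.
The coefficient of x is -1.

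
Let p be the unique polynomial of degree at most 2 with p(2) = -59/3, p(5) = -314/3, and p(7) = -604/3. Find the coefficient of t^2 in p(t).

Write p(t) = at^2 + bt + c. Substituting each data point gives a linear system:
  4a + 2b + c = -59/3
  25a + 5b + c = -314/3
  49a + 7b + c = -604/3
Solving the system yields a = -4, b = -1/3, c = -3.
So p(t) = -4t^2 - (1/3)t - 3.
The leading coefficient is -4.

-4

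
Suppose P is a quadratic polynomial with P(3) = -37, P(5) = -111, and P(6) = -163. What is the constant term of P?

Write P(n) = an^2 + bn + c. Substituting each data point gives a linear system:
  9a + 3b + c = -37
  25a + 5b + c = -111
  36a + 6b + c = -163
Solving the system yields a = -5, b = 3, c = -1.
So P(n) = -5n² + 3n - 1.
The constant term is -1.

-1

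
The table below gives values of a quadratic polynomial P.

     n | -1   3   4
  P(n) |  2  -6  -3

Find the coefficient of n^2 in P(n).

1

Write P(n) = an^2 + bn + c. Substituting each data point gives a linear system:
  a - b + c = 2
  9a + 3b + c = -6
  16a + 4b + c = -3
Solving the system yields a = 1, b = -4, c = -3.
So P(n) = n^2 - 4n - 3.
The leading coefficient is 1.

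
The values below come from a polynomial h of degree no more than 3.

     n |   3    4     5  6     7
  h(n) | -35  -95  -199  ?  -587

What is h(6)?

The 4 known points determine the degree-3 polynomial uniquely.
Write h(n) = an^3 + bn^2 + cn + d. Substituting each data point gives a linear system:
  27a + 9b + 3c + d = -35
  64a + 16b + 4c + d = -95
  125a + 25b + 5c + d = -199
  343a + 49b + 7c + d = -587
Solving the system yields a = -2, b = 2, c = 0, d = 1.
So h(n) = -2n³ + 2n² + 1.
Then h(6) = -359.

-359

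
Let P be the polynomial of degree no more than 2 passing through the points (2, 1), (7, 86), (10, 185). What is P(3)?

10

Write P(u) = au^2 + bu + c. Substituting each data point gives a linear system:
  4a + 2b + c = 1
  49a + 7b + c = 86
  100a + 10b + c = 185
Solving the system yields a = 2, b = -1, c = -5.
So P(u) = 2u^2 - u - 5.
Then P(3) = 10.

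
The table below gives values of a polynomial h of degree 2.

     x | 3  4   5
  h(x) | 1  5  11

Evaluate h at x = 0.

Write h(x) = ax^2 + bx + c. Substituting each data point gives a linear system:
  9a + 3b + c = 1
  16a + 4b + c = 5
  25a + 5b + c = 11
Solving the system yields a = 1, b = -3, c = 1.
So h(x) = x^2 - 3x + 1.
Then h(0) = 1.

1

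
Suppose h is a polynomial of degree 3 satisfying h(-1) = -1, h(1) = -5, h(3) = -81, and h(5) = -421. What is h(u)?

Write h(u) = au^3 + bu^2 + cu + d. Substituting each data point gives a linear system:
  -a + b - c + d = -1
  a + b + c + d = -5
  27a + 9b + 3c + d = -81
  125a + 25b + 5c + d = -421
Solving the system yields a = -4, b = 3, c = 2, d = -6.
So h(u) = -4u^3 + 3u^2 + 2u - 6.
Check: h(-1) = -1. ✓

h(u) = -4u^3 + 3u^2 + 2u - 6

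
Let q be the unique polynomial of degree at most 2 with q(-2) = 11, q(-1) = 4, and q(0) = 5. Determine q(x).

Write q(x) = ax^2 + bx + c. Substituting each data point gives a linear system:
  4a - 2b + c = 11
  a - b + c = 4
  c = 5
Solving the system yields a = 4, b = 5, c = 5.
So q(x) = 4x² + 5x + 5.
Check: q(-1) = 4. ✓

q(x) = 4x^2 + 5x + 5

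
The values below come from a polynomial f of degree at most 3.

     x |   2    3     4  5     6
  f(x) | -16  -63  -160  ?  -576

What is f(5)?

The 4 known points determine the degree-3 polynomial uniquely.
Write f(x) = ax^3 + bx^2 + cx + d. Substituting each data point gives a linear system:
  8a + 4b + 2c + d = -16
  27a + 9b + 3c + d = -63
  64a + 16b + 4c + d = -160
  216a + 36b + 6c + d = -576
Solving the system yields a = -3, b = 2, c = 0, d = 0.
So f(x) = -3x³ + 2x².
Then f(5) = -325.

-325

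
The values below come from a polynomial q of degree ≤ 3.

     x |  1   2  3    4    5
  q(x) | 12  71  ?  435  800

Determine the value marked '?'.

202

On equispaced nodes a degree-3 polynomial has vanishing fourth forward difference, so
  q(1) - 4·q(2) + 6·q(3) - 4·q(4) + q(5) = 0.
Substituting the known values and solving for q(3):
  6·q(3) = 1212
  q(3) = 202.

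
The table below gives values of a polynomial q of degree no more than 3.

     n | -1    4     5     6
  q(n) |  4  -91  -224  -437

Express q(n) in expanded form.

q(n) = -3n^3 + 5n^2 + 5n + 1

Write q(n) = an^3 + bn^2 + cn + d. Substituting each data point gives a linear system:
  -a + b - c + d = 4
  64a + 16b + 4c + d = -91
  125a + 25b + 5c + d = -224
  216a + 36b + 6c + d = -437
Solving the system yields a = -3, b = 5, c = 5, d = 1.
So q(n) = -3n³ + 5n² + 5n + 1.
Check: q(5) = -224. ✓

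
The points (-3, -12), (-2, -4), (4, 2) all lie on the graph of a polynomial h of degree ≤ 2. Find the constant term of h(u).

6

Write h(u) = au^2 + bu + c. Substituting each data point gives a linear system:
  9a - 3b + c = -12
  4a - 2b + c = -4
  16a + 4b + c = 2
Solving the system yields a = -1, b = 3, c = 6.
So h(u) = -u^2 + 3u + 6.
The constant term is 6.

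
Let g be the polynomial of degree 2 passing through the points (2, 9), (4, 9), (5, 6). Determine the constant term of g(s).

Write g(s) = as^2 + bs + c. Substituting each data point gives a linear system:
  4a + 2b + c = 9
  16a + 4b + c = 9
  25a + 5b + c = 6
Solving the system yields a = -1, b = 6, c = 1.
So g(s) = -s² + 6s + 1.
The constant term is 1.

1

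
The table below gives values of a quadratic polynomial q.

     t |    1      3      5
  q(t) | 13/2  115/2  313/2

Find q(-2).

Using the Lagrange interpolation formula with nodes 1, 3, 5:
  L_0(t) = (t - 3)(t - 5) / 8
  L_1(t) = (t - 1)(t - 5) / -4
  L_2(t) = (t - 1)(t - 3) / 8
Then q(t) = 13/2·L_0(t) + 115/2·L_1(t) + 313/2·L_2(t).
Expanding and collecting terms gives q(t) = 6t² + (3/2)t - 1.
Evaluating at t = -2: q(-2) = 20.

20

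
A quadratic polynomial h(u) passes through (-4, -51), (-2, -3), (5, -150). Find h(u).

Write h(u) = au^2 + bu + c. Substituting each data point gives a linear system:
  16a - 4b + c = -51
  4a - 2b + c = -3
  25a + 5b + c = -150
Solving the system yields a = -5, b = -6, c = 5.
So h(u) = -5u^2 - 6u + 5.
Check: h(5) = -150. ✓

h(u) = -5u^2 - 6u + 5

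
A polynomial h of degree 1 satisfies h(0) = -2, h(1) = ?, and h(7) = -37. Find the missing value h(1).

The 2 known points determine the degree-1 polynomial uniquely.
Write h(x) = ax + b. Substituting each data point gives a linear system:
  b = -2
  7a + b = -37
Solving the system yields a = -5, b = -2.
So h(x) = -5x - 2.
Then h(1) = -7.

-7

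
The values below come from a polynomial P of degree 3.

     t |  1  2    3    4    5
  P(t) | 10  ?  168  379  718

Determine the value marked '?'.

55

On equispaced nodes a degree-3 polynomial has vanishing fourth forward difference, so
  P(1) - 4·P(2) + 6·P(3) - 4·P(4) + P(5) = 0.
Substituting the known values and solving for P(2):
  -4·P(2) = -220
  P(2) = 55.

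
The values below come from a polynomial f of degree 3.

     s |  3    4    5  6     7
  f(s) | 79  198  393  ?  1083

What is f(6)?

682

The 4 known points determine the degree-3 polynomial uniquely.
Write f(s) = as^3 + bs^2 + cs + d. Substituting each data point gives a linear system:
  27a + 9b + 3c + d = 79
  64a + 16b + 4c + d = 198
  125a + 25b + 5c + d = 393
  343a + 49b + 7c + d = 1083
Solving the system yields a = 3, b = 2, c = -6, d = -2.
So f(s) = 3s³ + 2s² - 6s - 2.
Then f(6) = 682.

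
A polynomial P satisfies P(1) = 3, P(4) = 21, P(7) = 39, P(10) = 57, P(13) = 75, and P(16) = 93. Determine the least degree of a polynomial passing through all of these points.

1

Forward differences of the values at s = 1, 4, 7, 10, 13, 16:
  P  : 3  21  39  57  75  93
  Δ  : 18  18  18  18  18
  Δ^2: 0  0  0  0
  Δ^3: 0  0  0
  Δ^4: 0  0
  Δ^5: 0
The first differences are constant (18) and nonzero, while all higher differences vanish, so the minimal degree is 1.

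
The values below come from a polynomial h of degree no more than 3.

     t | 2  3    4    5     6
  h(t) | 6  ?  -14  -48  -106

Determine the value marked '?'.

2

The 4 known points determine the degree-3 polynomial uniquely.
Write h(t) = at^3 + bt^2 + ct + d. Substituting each data point gives a linear system:
  8a + 4b + 2c + d = 6
  64a + 16b + 4c + d = -14
  125a + 25b + 5c + d = -48
  216a + 36b + 6c + d = -106
Solving the system yields a = -1, b = 3, c = 0, d = 2.
So h(t) = -t^3 + 3t^2 + 2.
Then h(3) = 2.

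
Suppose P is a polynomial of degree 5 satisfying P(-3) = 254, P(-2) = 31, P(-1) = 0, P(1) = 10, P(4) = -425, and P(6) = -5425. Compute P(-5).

3364

Using the Lagrange interpolation formula with nodes -3, -2, -1, 1, 4, 6:
  L_0(n) = (n + 2)(n + 1)(n - 1)(n - 4)(n - 6) / -504
  L_1(n) = (n + 3)(n + 1)(n - 1)(n - 4)(n - 6) / 144
  L_2(n) = (n + 3)(n + 2)(n - 1)(n - 4)(n - 6) / -140
  L_3(n) = (n + 3)(n + 2)(n + 1)(n - 4)(n - 6) / 360
  L_4(n) = (n + 3)(n + 2)(n + 1)(n - 1)(n - 6) / -1260
  L_5(n) = (n + 3)(n + 2)(n + 1)(n - 1)(n - 4) / 5040
Then P(n) = 254·L_0(n) + 31·L_1(n) + 0·L_2(n) + 10·L_3(n) - 425·L_4(n) - 5425·L_5(n).
Expanding and collecting terms gives P(n) = -n^5 + n^4 + 4n^3 + 5n^2 + 2n - 1.
Evaluating at n = -5: P(-5) = 3364.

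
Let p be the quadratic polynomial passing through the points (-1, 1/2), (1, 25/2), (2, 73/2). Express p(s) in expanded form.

Write p(s) = as^2 + bs + c. Substituting each data point gives a linear system:
  a - b + c = 1/2
  a + b + c = 25/2
  4a + 2b + c = 73/2
Solving the system yields a = 6, b = 6, c = 1/2.
So p(s) = 6s^2 + 6s + 1/2.
Check: p(-1) = 1/2. ✓

p(s) = 6s^2 + 6s + 1/2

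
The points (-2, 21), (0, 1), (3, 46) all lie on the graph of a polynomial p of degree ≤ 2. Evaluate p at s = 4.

81

Using the Lagrange interpolation formula with nodes -2, 0, 3:
  L_0(s) = s(s - 3) / 10
  L_1(s) = (s + 2)(s - 3) / -6
  L_2(s) = (s + 2)s / 15
Then p(s) = 21·L_0(s) + 1·L_1(s) + 46·L_2(s).
Expanding and collecting terms gives p(s) = 5s^2 + 1.
Evaluating at s = 4: p(4) = 81.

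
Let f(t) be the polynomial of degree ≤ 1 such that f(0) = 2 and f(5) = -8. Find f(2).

Write f(t) = at + b. Substituting each data point gives a linear system:
  b = 2
  5a + b = -8
Solving the system yields a = -2, b = 2.
So f(t) = -2t + 2.
Then f(2) = -2.

-2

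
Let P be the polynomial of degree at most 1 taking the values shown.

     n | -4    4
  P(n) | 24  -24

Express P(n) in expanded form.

P(n) = -6n

Using the Lagrange interpolation formula with nodes -4, 4:
  L_0(n) = (n - 4) / -8
  L_1(n) = (n + 4) / 8
Then P(n) = 24·L_0(n) - 24·L_1(n).
Expanding and collecting terms gives P(n) = -6n.
Check: P(4) = -24. ✓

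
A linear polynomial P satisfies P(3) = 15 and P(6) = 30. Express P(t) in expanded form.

Write P(t) = at + b. Substituting each data point gives a linear system:
  3a + b = 15
  6a + b = 30
Solving the system yields a = 5, b = 0.
So P(t) = 5t.
Check: P(3) = 15. ✓

P(t) = 5t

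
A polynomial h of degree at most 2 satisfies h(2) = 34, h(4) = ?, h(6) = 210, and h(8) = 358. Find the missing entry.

102

On equispaced nodes a degree-2 polynomial has vanishing third forward difference, so
  - h(2) + 3·h(4) - 3·h(6) + h(8) = 0.
Substituting the known values and solving for h(4):
  3·h(4) = 306
  h(4) = 102.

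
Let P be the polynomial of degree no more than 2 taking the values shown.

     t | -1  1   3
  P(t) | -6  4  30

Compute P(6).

99

Forward differences of the values at t = -1, 1, 3:
  P  : -6  4  30
  Δ  : 10  26
  Δ^2: 16
The second differences are constant, confirming degree 2.
Interpolating (Newton forward form) and evaluating at t = 6 gives P(6) = 99.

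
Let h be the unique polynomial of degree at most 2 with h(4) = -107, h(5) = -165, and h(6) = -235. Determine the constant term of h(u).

5

Write h(u) = au^2 + bu + c. Substituting each data point gives a linear system:
  16a + 4b + c = -107
  25a + 5b + c = -165
  36a + 6b + c = -235
Solving the system yields a = -6, b = -4, c = 5.
So h(u) = -6u^2 - 4u + 5.
The constant term is 5.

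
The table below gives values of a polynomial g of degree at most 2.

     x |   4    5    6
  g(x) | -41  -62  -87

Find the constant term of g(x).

3

Write g(x) = ax^2 + bx + c. Substituting each data point gives a linear system:
  16a + 4b + c = -41
  25a + 5b + c = -62
  36a + 6b + c = -87
Solving the system yields a = -2, b = -3, c = 3.
So g(x) = -2x² - 3x + 3.
The constant term is 3.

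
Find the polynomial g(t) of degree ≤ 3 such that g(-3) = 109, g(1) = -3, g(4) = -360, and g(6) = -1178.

Write g(t) = at^3 + bt^2 + ct + d. Substituting each data point gives a linear system:
  -27a + 9b - 3c + d = 109
  a + b + c + d = -3
  64a + 16b + 4c + d = -360
  216a + 36b + 6c + d = -1178
Solving the system yields a = -5, b = -3, c = 1, d = 4.
So g(t) = -5t^3 - 3t^2 + t + 4.
Check: g(-3) = 109. ✓

g(t) = -5t^3 - 3t^2 + t + 4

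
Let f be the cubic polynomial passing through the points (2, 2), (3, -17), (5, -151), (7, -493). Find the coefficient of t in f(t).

Write f(t) = at^3 + bt^2 + ct + d. Substituting each data point gives a linear system:
  8a + 4b + 2c + d = 2
  27a + 9b + 3c + d = -17
  125a + 25b + 5c + d = -151
  343a + 49b + 7c + d = -493
Solving the system yields a = -2, b = 4, c = -1, d = 4.
So f(t) = -2t^3 + 4t^2 - t + 4.
The coefficient of t is -1.

-1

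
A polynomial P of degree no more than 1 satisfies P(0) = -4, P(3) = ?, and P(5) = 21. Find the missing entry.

The 2 known points determine the degree-1 polynomial uniquely.
Write P(n) = an + b. Substituting each data point gives a linear system:
  b = -4
  5a + b = 21
Solving the system yields a = 5, b = -4.
So P(n) = 5n - 4.
Then P(3) = 11.

11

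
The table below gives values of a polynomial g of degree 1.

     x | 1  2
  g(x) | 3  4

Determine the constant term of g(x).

2

Write g(x) = ax + b. Substituting each data point gives a linear system:
  a + b = 3
  2a + b = 4
Solving the system yields a = 1, b = 2.
So g(x) = x + 2.
The constant term is 2.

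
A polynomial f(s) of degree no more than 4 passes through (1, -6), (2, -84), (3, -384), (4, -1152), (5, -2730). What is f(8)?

Write f(s) = as^4 + bs^3 + cs^2 + ds + e. Substituting each data point gives a linear system:
  a + b + c + d + e = -6
  16a + 8b + 4c + 2d + e = -84
  81a + 27b + 9c + 3d + e = -384
  256a + 64b + 16c + 4d + e = -1152
  625a + 125b + 25c + 5d + e = -2730
Solving the system yields a = -4, b = -1, c = -5, d = 4, e = 0.
So f(s) = -4s^4 - s^3 - 5s^2 + 4s.
Then f(8) = -17184.

-17184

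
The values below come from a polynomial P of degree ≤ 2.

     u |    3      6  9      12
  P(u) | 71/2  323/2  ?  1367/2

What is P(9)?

755/2

On equispaced nodes a degree-2 polynomial has vanishing third forward difference, so
  - P(3) + 3·P(6) - 3·P(9) + P(12) = 0.
Substituting the known values and solving for P(9):
  -3·P(9) = -2265/2
  P(9) = 755/2.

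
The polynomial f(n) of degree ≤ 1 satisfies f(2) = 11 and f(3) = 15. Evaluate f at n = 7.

31

Using the Lagrange interpolation formula with nodes 2, 3:
  L_0(n) = (n - 3) / -1
  L_1(n) = (n - 2) / 1
Then f(n) = 11·L_0(n) + 15·L_1(n).
Expanding and collecting terms gives f(n) = 4n + 3.
Evaluating at n = 7: f(7) = 31.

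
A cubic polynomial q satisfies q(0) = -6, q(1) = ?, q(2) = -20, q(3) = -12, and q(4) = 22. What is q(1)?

-14

The 4 known points determine the degree-3 polynomial uniquely.
Write q(n) = an^3 + bn^2 + cn + d. Substituting each data point gives a linear system:
  d = -6
  8a + 4b + 2c + d = -20
  27a + 9b + 3c + d = -12
  64a + 16b + 4c + d = 22
Solving the system yields a = 2, b = -5, c = -5, d = -6.
So q(n) = 2n³ - 5n² - 5n - 6.
Then q(1) = -14.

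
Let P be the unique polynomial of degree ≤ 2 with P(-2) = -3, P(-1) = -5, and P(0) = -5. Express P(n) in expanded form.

Using the Lagrange interpolation formula with nodes -2, -1, 0:
  L_0(n) = (n + 1)n / 2
  L_1(n) = (n + 2)n / -1
  L_2(n) = (n + 2)(n + 1) / 2
Then P(n) = -3·L_0(n) - 5·L_1(n) - 5·L_2(n).
Expanding and collecting terms gives P(n) = n^2 + n - 5.
Check: P(-2) = -3. ✓

P(n) = n^2 + n - 5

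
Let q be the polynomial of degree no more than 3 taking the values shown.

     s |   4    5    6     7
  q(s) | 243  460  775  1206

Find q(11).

Using the Lagrange interpolation formula with nodes 4, 5, 6, 7:
  L_0(s) = (s - 5)(s - 6)(s - 7) / -6
  L_1(s) = (s - 4)(s - 6)(s - 7) / 2
  L_2(s) = (s - 4)(s - 5)(s - 7) / -2
  L_3(s) = (s - 4)(s - 5)(s - 6) / 6
Then q(s) = 243·L_0(s) + 460·L_1(s) + 775·L_2(s) + 1206·L_3(s).
Expanding and collecting terms gives q(s) = 3s³ + 4s² - 2s - 5.
Evaluating at s = 11: q(11) = 4450.

4450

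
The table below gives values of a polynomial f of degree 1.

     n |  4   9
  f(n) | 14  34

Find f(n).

f(n) = 4n - 2

Write f(n) = an + b. Substituting each data point gives a linear system:
  4a + b = 14
  9a + b = 34
Solving the system yields a = 4, b = -2.
So f(n) = 4n - 2.
Check: f(4) = 14. ✓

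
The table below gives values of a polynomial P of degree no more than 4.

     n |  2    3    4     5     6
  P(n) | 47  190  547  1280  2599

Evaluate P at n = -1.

Write P(n) = an^4 + bn^3 + cn^2 + dn + e. Substituting each data point gives a linear system:
  16a + 8b + 4c + 2d + e = 47
  81a + 27b + 9c + 3d + e = 190
  256a + 64b + 16c + 4d + e = 547
  625a + 125b + 25c + 5d + e = 1280
  1296a + 216b + 36c + 6d + e = 2599
Solving the system yields a = 2, b = -1, c = 6, d = 2, e = -5.
So P(n) = 2n^4 - n^3 + 6n^2 + 2n - 5.
Then P(-1) = 2.

2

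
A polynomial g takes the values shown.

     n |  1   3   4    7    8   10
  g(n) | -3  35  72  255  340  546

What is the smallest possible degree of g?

Divided differences on the nodes 1, 3, 4, 7, 8, 10:
  order 0: -3  35  72  255  340  546
  order 1: 19  37  61  85  103
  order 2: 6  6  6  6
  order 3: 0  0  0
  order 4: 0  0
  order 5: 0
The order-2 divided differences are all 6 (nonzero) and every higher order vanishes, so the data lies on a polynomial of degree exactly 2.

2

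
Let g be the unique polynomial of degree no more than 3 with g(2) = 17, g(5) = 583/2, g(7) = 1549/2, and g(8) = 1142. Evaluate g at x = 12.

Write g(x) = ax^3 + bx^2 + cx + d. Substituting each data point gives a linear system:
  8a + 4b + 2c + d = 17
  125a + 25b + 5c + d = 583/2
  343a + 49b + 7c + d = 1549/2
  512a + 64b + 8c + d = 1142
Solving the system yields a = 2, b = 2, c = -1/2, d = -6.
So g(x) = 2x^3 + 2x^2 - (1/2)x - 6.
Then g(12) = 3732.

3732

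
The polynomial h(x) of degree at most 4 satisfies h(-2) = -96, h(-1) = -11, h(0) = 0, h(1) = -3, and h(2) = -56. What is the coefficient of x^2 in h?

-3

Write h(x) = ax^4 + bx^3 + cx^2 + dx + e. Substituting each data point gives a linear system:
  16a - 8b + 4c - 2d + e = -96
  a - b + c - d + e = -11
  e = 0
  a + b + c + d + e = -3
  16a + 8b + 4c + 2d + e = -56
Solving the system yields a = -4, b = 2, c = -3, d = 2, e = 0.
So h(x) = -4x^4 + 2x^3 - 3x^2 + 2x.
The coefficient of x^2 is -3.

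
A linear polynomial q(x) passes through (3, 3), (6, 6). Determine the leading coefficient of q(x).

Write q(x) = ax + b. Substituting each data point gives a linear system:
  3a + b = 3
  6a + b = 6
Solving the system yields a = 1, b = 0.
So q(x) = x.
The leading coefficient is 1.

1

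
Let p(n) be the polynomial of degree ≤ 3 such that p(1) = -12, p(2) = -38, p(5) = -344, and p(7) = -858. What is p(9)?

-1732

Using the Lagrange interpolation formula with nodes 1, 2, 5, 7:
  L_0(n) = (n - 2)(n - 5)(n - 7) / -24
  L_1(n) = (n - 1)(n - 5)(n - 7) / 15
  L_2(n) = (n - 1)(n - 2)(n - 7) / -24
  L_3(n) = (n - 1)(n - 2)(n - 5) / 60
Then p(n) = -12·L_0(n) - 38·L_1(n) - 344·L_2(n) - 858·L_3(n).
Expanding and collecting terms gives p(n) = -2n³ - 3n² - 3n - 4.
Evaluating at n = 9: p(9) = -1732.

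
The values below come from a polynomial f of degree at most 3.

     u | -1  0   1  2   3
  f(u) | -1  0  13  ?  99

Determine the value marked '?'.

44

On equispaced nodes a degree-3 polynomial has vanishing fourth forward difference, so
  f(-1) - 4·f(0) + 6·f(1) - 4·f(2) + f(3) = 0.
Substituting the known values and solving for f(2):
  -4·f(2) = -176
  f(2) = 44.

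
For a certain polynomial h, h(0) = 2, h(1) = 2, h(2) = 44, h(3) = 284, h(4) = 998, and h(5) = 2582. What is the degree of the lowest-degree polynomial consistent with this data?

4

Forward differences of the values at n = 0, 1, 2, 3, 4, 5:
  h  : 2  2  44  284  998  2582
  Δ  : 0  42  240  714  1584
  Δ^2: 42  198  474  870
  Δ^3: 156  276  396
  Δ^4: 120  120
  Δ^5: 0
The fourth differences are constant (120) and nonzero, while all higher differences vanish, so the minimal degree is 4.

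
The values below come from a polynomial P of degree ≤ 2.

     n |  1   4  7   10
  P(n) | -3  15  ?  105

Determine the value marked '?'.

The 3 known points determine the degree-2 polynomial uniquely.
Write P(n) = an^2 + bn + c. Substituting each data point gives a linear system:
  a + b + c = -3
  16a + 4b + c = 15
  100a + 10b + c = 105
Solving the system yields a = 1, b = 1, c = -5.
So P(n) = n² + n - 5.
Then P(7) = 51.

51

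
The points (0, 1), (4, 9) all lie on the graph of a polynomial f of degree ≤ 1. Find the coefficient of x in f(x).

Write f(x) = ax + b. Substituting each data point gives a linear system:
  b = 1
  4a + b = 9
Solving the system yields a = 2, b = 1.
So f(x) = 2x + 1.
The leading coefficient is 2.

2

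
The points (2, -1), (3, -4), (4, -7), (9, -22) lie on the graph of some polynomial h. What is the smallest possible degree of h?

1

Divided differences on the nodes 2, 3, 4, 9:
  order 0: -1  -4  -7  -22
  order 1: -3  -3  -3
  order 2: 0  0
  order 3: 0
The order-1 divided differences are all -3 (nonzero) and every higher order vanishes, so the data lies on a polynomial of degree exactly 1.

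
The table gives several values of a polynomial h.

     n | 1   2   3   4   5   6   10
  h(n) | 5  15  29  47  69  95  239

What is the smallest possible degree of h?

Divided differences on the nodes 1, 2, 3, 4, 5, 6, 10:
  order 0: 5  15  29  47  69  95  239
  order 1: 10  14  18  22  26  36
  order 2: 2  2  2  2  2
  order 3: 0  0  0  0
  order 4: 0  0  0
  order 5: 0  0
  order 6: 0
The order-2 divided differences are all 2 (nonzero) and every higher order vanishes, so the data lies on a polynomial of degree exactly 2.

2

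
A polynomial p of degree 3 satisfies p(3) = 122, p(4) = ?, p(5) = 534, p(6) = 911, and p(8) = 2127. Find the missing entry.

The 4 known points determine the degree-3 polynomial uniquely.
Write p(x) = ax^3 + bx^2 + cx + d. Substituting each data point gives a linear system:
  27a + 9b + 3c + d = 122
  125a + 25b + 5c + d = 534
  216a + 36b + 6c + d = 911
  512a + 64b + 8c + d = 2127
Solving the system yields a = 4, b = 1, c = 2, d = -1.
So p(x) = 4x^3 + x^2 + 2x - 1.
Then p(4) = 279.

279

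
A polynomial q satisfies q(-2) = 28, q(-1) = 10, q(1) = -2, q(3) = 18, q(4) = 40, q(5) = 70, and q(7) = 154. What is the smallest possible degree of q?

2

Divided differences on the nodes -2, -1, 1, 3, 4, 5, 7:
  order 0: 28  10  -2  18  40  70  154
  order 1: -18  -6  10  22  30  42
  order 2: 4  4  4  4  4
  order 3: 0  0  0  0
  order 4: 0  0  0
  order 5: 0  0
  order 6: 0
The order-2 divided differences are all 4 (nonzero) and every higher order vanishes, so the data lies on a polynomial of degree exactly 2.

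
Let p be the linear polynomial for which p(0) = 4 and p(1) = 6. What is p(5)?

Using the Lagrange interpolation formula with nodes 0, 1:
  L_0(n) = (n - 1) / -1
  L_1(n) = n / 1
Then p(n) = 4·L_0(n) + 6·L_1(n).
Expanding and collecting terms gives p(n) = 2n + 4.
Evaluating at n = 5: p(5) = 14.

14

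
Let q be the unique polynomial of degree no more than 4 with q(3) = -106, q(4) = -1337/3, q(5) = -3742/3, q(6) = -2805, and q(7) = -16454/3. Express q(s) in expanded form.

Write q(s) = as^4 + bs^3 + cs^2 + ds + e. Substituting each data point gives a linear system:
  81a + 27b + 9c + 3d + e = -106
  256a + 64b + 16c + 4d + e = -1337/3
  625a + 125b + 25c + 5d + e = -3742/3
  1296a + 216b + 36c + 6d + e = -2805
  2401a + 343b + 49c + 7d + e = -16454/3
Solving the system yields a = -3, b = 5, c = 0, d = 1/3, e = 1.
So q(s) = -3s^4 + 5s^3 + (1/3)s + 1.
Check: q(6) = -2805. ✓

q(s) = -3s^4 + 5s^3 + (1/3)s + 1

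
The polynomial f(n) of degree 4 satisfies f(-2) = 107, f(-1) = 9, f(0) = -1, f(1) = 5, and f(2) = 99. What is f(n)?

f(n) = 6n^4 + 2n^2 - 2n - 1

Write f(n) = an^4 + bn^3 + cn^2 + dn + e. Substituting each data point gives a linear system:
  16a - 8b + 4c - 2d + e = 107
  a - b + c - d + e = 9
  e = -1
  a + b + c + d + e = 5
  16a + 8b + 4c + 2d + e = 99
Solving the system yields a = 6, b = 0, c = 2, d = -2, e = -1.
So f(n) = 6n^4 + 2n^2 - 2n - 1.
Check: f(0) = -1. ✓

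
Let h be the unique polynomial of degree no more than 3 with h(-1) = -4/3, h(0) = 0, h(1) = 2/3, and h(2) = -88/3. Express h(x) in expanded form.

Using the Lagrange interpolation formula with nodes -1, 0, 1, 2:
  L_0(x) = x(x - 1)(x - 2) / -6
  L_1(x) = (x + 1)(x - 1)(x - 2) / 2
  L_2(x) = (x + 1)x(x - 2) / -2
  L_3(x) = (x + 1)x(x - 1) / 6
Then h(x) = -4/3·L_0(x) + 0·L_1(x) + 2/3·L_2(x) - 88/3·L_3(x).
Expanding and collecting terms gives h(x) = -5x³ - (1/3)x² + 6x.
Check: h(-1) = -4/3. ✓

h(x) = -5x^3 - (1/3)x^2 + 6x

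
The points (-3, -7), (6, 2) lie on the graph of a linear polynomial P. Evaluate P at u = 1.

Write P(u) = au + b. Substituting each data point gives a linear system:
  -3a + b = -7
  6a + b = 2
Solving the system yields a = 1, b = -4.
So P(u) = u - 4.
Then P(1) = -3.

-3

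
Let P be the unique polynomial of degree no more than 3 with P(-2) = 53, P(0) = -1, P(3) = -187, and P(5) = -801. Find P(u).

P(u) = -6u^3 - u^2 - 5u - 1

Using the Lagrange interpolation formula with nodes -2, 0, 3, 5:
  L_0(u) = u(u - 3)(u - 5) / -70
  L_1(u) = (u + 2)(u - 3)(u - 5) / 30
  L_2(u) = (u + 2)u(u - 5) / -30
  L_3(u) = (u + 2)u(u - 3) / 70
Then P(u) = 53·L_0(u) - 1·L_1(u) - 187·L_2(u) - 801·L_3(u).
Expanding and collecting terms gives P(u) = -6u³ - u² - 5u - 1.
Check: P(3) = -187. ✓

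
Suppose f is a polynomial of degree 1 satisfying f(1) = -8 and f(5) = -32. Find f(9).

Using the Lagrange interpolation formula with nodes 1, 5:
  L_0(u) = (u - 5) / -4
  L_1(u) = (u - 1) / 4
Then f(u) = -8·L_0(u) - 32·L_1(u).
Expanding and collecting terms gives f(u) = -6u - 2.
Evaluating at u = 9: f(9) = -56.

-56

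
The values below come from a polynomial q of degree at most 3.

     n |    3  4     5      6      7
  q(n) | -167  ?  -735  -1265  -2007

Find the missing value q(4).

-381

On equispaced nodes a degree-3 polynomial has vanishing fourth forward difference, so
  q(3) - 4·q(4) + 6·q(5) - 4·q(6) + q(7) = 0.
Substituting the known values and solving for q(4):
  -4·q(4) = 1524
  q(4) = -381.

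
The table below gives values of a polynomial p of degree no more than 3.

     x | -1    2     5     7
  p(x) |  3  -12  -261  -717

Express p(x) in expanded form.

Write p(x) = ax^3 + bx^2 + cx + d. Substituting each data point gives a linear system:
  -a + b - c + d = 3
  8a + 4b + 2c + d = -12
  125a + 25b + 5c + d = -261
  343a + 49b + 7c + d = -717
Solving the system yields a = -2, b = -1, c = 2, d = 4.
So p(x) = -2x^3 - x^2 + 2x + 4.
Check: p(5) = -261. ✓

p(x) = -2x^3 - x^2 + 2x + 4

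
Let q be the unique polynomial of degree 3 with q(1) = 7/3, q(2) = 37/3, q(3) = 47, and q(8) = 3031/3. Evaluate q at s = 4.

355/3

Write q(s) = as^3 + bs^2 + cs + d. Substituting each data point gives a linear system:
  a + b + c + d = 7/3
  8a + 4b + 2c + d = 37/3
  27a + 9b + 3c + d = 47
  512a + 64b + 8c + d = 3031/3
Solving the system yields a = 2, b = 1/3, c = -5, d = 5.
So q(s) = 2s^3 + (1/3)s^2 - 5s + 5.
Then q(4) = 355/3.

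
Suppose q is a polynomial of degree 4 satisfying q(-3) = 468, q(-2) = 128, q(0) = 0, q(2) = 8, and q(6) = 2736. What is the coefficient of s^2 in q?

5

Write q(s) = as^4 + bs^3 + cs^2 + ds + e. Substituting each data point gives a linear system:
  81a - 27b + 9c - 3d + e = 468
  16a - 8b + 4c - 2d + e = 128
  e = 0
  16a + 8b + 4c + 2d + e = 8
  1296a + 216b + 36c + 6d + e = 2736
Solving the system yields a = 3, b = -6, c = 5, d = -6, e = 0.
So q(s) = 3s^4 - 6s^3 + 5s^2 - 6s.
The coefficient of s^2 is 5.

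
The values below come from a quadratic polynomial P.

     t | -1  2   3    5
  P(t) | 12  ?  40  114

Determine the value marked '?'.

The 3 known points determine the degree-2 polynomial uniquely.
Write P(t) = at^2 + bt + c. Substituting each data point gives a linear system:
  a - b + c = 12
  9a + 3b + c = 40
  25a + 5b + c = 114
Solving the system yields a = 5, b = -3, c = 4.
So P(t) = 5t^2 - 3t + 4.
Then P(2) = 18.

18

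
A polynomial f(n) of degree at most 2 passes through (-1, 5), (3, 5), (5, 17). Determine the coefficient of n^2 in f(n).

1

Write f(n) = an^2 + bn + c. Substituting each data point gives a linear system:
  a - b + c = 5
  9a + 3b + c = 5
  25a + 5b + c = 17
Solving the system yields a = 1, b = -2, c = 2.
So f(n) = n^2 - 2n + 2.
The leading coefficient is 1.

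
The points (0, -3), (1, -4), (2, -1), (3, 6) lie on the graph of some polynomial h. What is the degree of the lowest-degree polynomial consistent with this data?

Forward differences of the values at u = 0, 1, 2, 3:
  h  : -3  -4  -1  6
  Δ  : -1  3  7
  Δ^2: 4  4
  Δ^3: 0
The second differences are constant (4) and nonzero, while all higher differences vanish, so the minimal degree is 2.

2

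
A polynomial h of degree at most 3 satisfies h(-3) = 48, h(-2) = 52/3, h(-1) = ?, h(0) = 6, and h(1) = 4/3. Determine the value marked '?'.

On equispaced nodes a degree-3 polynomial has vanishing fourth forward difference, so
  h(-3) - 4·h(-2) + 6·h(-1) - 4·h(0) + h(1) = 0.
Substituting the known values and solving for h(-1):
  6·h(-1) = 44
  h(-1) = 22/3.

22/3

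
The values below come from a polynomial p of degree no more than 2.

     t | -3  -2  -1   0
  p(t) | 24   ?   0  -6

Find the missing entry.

10

On equispaced nodes a degree-2 polynomial has vanishing third forward difference, so
  - p(-3) + 3·p(-2) - 3·p(-1) + p(0) = 0.
Substituting the known values and solving for p(-2):
  3·p(-2) = 30
  p(-2) = 10.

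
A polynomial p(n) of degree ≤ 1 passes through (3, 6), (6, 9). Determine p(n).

Write p(n) = an + b. Substituting each data point gives a linear system:
  3a + b = 6
  6a + b = 9
Solving the system yields a = 1, b = 3.
So p(n) = n + 3.
Check: p(6) = 9. ✓

p(n) = n + 3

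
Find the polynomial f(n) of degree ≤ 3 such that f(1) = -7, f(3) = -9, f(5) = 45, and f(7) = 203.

f(n) = n^3 - 2n^2 - 6n

Write f(n) = an^3 + bn^2 + cn + d. Substituting each data point gives a linear system:
  a + b + c + d = -7
  27a + 9b + 3c + d = -9
  125a + 25b + 5c + d = 45
  343a + 49b + 7c + d = 203
Solving the system yields a = 1, b = -2, c = -6, d = 0.
So f(n) = n^3 - 2n^2 - 6n.
Check: f(5) = 45. ✓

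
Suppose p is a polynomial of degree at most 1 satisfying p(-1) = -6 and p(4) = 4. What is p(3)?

2

Using the Lagrange interpolation formula with nodes -1, 4:
  L_0(n) = (n - 4) / -5
  L_1(n) = (n + 1) / 5
Then p(n) = -6·L_0(n) + 4·L_1(n).
Expanding and collecting terms gives p(n) = 2n - 4.
Evaluating at n = 3: p(3) = 2.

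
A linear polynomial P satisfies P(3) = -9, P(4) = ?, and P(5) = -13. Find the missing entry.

-11

The 2 known points determine the degree-1 polynomial uniquely.
Write P(s) = as + b. Substituting each data point gives a linear system:
  3a + b = -9
  5a + b = -13
Solving the system yields a = -2, b = -3.
So P(s) = -2s - 3.
Then P(4) = -11.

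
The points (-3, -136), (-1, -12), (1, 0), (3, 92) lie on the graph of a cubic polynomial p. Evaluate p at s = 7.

Using the Lagrange interpolation formula with nodes -3, -1, 1, 3:
  L_0(s) = (s + 1)(s - 1)(s - 3) / -48
  L_1(s) = (s + 3)(s - 1)(s - 3) / 16
  L_2(s) = (s + 3)(s + 1)(s - 3) / -16
  L_3(s) = (s + 3)(s + 1)(s - 1) / 48
Then p(s) = -136·L_0(s) - 12·L_1(s) + 0·L_2(s) + 92·L_3(s).
Expanding and collecting terms gives p(s) = 4s^3 - 2s^2 + 2s - 4.
Evaluating at s = 7: p(7) = 1284.

1284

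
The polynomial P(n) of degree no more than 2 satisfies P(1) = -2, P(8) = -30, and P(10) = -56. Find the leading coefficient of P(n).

-1

Write P(n) = an^2 + bn + c. Substituting each data point gives a linear system:
  a + b + c = -2
  64a + 8b + c = -30
  100a + 10b + c = -56
Solving the system yields a = -1, b = 5, c = -6.
So P(n) = -n² + 5n - 6.
The leading coefficient is -1.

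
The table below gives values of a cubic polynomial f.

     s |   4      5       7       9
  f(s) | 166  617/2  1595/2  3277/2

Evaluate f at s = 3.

151/2

Write f(s) = as^3 + bs^2 + cs + d. Substituting each data point gives a linear system:
  64a + 16b + 4c + d = 166
  125a + 25b + 5c + d = 617/2
  343a + 49b + 7c + d = 1595/2
  729a + 81b + 9c + d = 3277/2
Solving the system yields a = 2, b = 2, c = 5/2, d = -4.
So f(s) = 2s^3 + 2s^2 + (5/2)s - 4.
Then f(3) = 151/2.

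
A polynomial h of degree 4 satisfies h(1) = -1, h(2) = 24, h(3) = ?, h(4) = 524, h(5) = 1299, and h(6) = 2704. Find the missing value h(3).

157

On equispaced nodes a degree-4 polynomial has vanishing fifth forward difference, so
  - h(1) + 5·h(2) - 10·h(3) + 10·h(4) - 5·h(5) + h(6) = 0.
Substituting the known values and solving for h(3):
  -10·h(3) = -1570
  h(3) = 157.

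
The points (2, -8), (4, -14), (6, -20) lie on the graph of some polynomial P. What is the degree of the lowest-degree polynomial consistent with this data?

1

Forward differences of the values at t = 2, 4, 6:
  P  : -8  -14  -20
  Δ  : -6  -6
  Δ^2: 0
The first differences are constant (-6) and nonzero, while all higher differences vanish, so the minimal degree is 1.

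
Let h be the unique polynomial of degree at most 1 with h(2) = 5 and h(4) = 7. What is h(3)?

6

Using the Lagrange interpolation formula with nodes 2, 4:
  L_0(n) = (n - 4) / -2
  L_1(n) = (n - 2) / 2
Then h(n) = 5·L_0(n) + 7·L_1(n).
Expanding and collecting terms gives h(n) = n + 3.
Evaluating at n = 3: h(3) = 6.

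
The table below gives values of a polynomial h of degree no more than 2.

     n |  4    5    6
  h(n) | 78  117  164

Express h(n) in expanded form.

Write h(n) = an^2 + bn + c. Substituting each data point gives a linear system:
  16a + 4b + c = 78
  25a + 5b + c = 117
  36a + 6b + c = 164
Solving the system yields a = 4, b = 3, c = 2.
So h(n) = 4n^2 + 3n + 2.
Check: h(6) = 164. ✓

h(n) = 4n^2 + 3n + 2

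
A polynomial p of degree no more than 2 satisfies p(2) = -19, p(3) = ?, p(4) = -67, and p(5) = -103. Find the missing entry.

-39

On equispaced nodes a degree-2 polynomial has vanishing third forward difference, so
  - p(2) + 3·p(3) - 3·p(4) + p(5) = 0.
Substituting the known values and solving for p(3):
  3·p(3) = -117
  p(3) = -39.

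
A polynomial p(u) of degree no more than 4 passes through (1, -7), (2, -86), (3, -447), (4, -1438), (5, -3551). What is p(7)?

-13831

Write p(u) = au^4 + bu^3 + cu^2 + du + e. Substituting each data point gives a linear system:
  a + b + c + d + e = -7
  16a + 8b + 4c + 2d + e = -86
  81a + 27b + 9c + 3d + e = -447
  256a + 64b + 16c + 4d + e = -1438
  625a + 125b + 25c + 5d + e = -3551
Solving the system yields a = -6, b = 2, c = -3, d = 6, e = -6.
So p(u) = -6u^4 + 2u^3 - 3u^2 + 6u - 6.
Then p(7) = -13831.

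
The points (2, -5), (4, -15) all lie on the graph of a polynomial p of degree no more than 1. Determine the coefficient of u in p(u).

Write p(u) = au + b. Substituting each data point gives a linear system:
  2a + b = -5
  4a + b = -15
Solving the system yields a = -5, b = 5.
So p(u) = -5u + 5.
The leading coefficient is -5.

-5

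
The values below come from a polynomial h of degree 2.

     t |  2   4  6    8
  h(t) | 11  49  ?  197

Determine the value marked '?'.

The 3 known points determine the degree-2 polynomial uniquely.
Write h(t) = at^2 + bt + c. Substituting each data point gives a linear system:
  4a + 2b + c = 11
  16a + 4b + c = 49
  64a + 8b + c = 197
Solving the system yields a = 3, b = 1, c = -3.
So h(t) = 3t^2 + t - 3.
Then h(6) = 111.

111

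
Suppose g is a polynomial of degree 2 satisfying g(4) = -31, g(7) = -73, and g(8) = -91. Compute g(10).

Write g(t) = at^2 + bt + c. Substituting each data point gives a linear system:
  16a + 4b + c = -31
  49a + 7b + c = -73
  64a + 8b + c = -91
Solving the system yields a = -1, b = -3, c = -3.
So g(t) = -t² - 3t - 3.
Then g(10) = -133.

-133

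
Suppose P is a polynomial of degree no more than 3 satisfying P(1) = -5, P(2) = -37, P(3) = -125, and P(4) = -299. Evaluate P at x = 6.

Forward differences of the values at x = 1, 2, 3, 4:
  P  : -5  -37  -125  -299
  Δ  : -32  -88  -174
  Δ^2: -56  -86
  Δ^3: -30
The third differences are constant, confirming degree 3.
Interpolating (Newton forward form) and evaluating at x = 6 gives P(6) = -1025.

-1025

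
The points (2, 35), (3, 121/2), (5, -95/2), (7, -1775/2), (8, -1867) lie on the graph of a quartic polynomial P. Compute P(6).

Using the Lagrange interpolation formula with nodes 2, 3, 5, 7, 8:
  L_0(x) = (x - 3)(x - 5)(x - 7)(x - 8) / 90
  L_1(x) = (x - 2)(x - 5)(x - 7)(x - 8) / -40
  L_2(x) = (x - 2)(x - 3)(x - 7)(x - 8) / 36
  L_3(x) = (x - 2)(x - 3)(x - 5)(x - 8) / -40
  L_4(x) = (x - 2)(x - 3)(x - 5)(x - 7) / 90
Then P(x) = 35·L_0(x) + 121/2·L_1(x) - 95/2·L_2(x) - 1775/2·L_3(x) - 1867·L_4(x).
Expanding and collecting terms gives P(x) = -x^4 + 4x^3 + (5/2)x^2 + 2x + 5.
Evaluating at x = 6: P(6) = -325.

-325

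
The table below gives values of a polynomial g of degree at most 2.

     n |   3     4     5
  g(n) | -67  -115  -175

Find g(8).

Forward differences of the values at n = 3, 4, 5:
  g  : -67  -115  -175
  Δ  : -48  -60
  Δ^2: -12
The second differences are constant, confirming degree 2.
Interpolating (Newton forward form) and evaluating at n = 8 gives g(8) = -427.

-427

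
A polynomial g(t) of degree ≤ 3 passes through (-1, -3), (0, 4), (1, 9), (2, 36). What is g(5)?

Using the Lagrange interpolation formula with nodes -1, 0, 1, 2:
  L_0(t) = t(t - 1)(t - 2) / -6
  L_1(t) = (t + 1)(t - 1)(t - 2) / 2
  L_2(t) = (t + 1)t(t - 2) / -2
  L_3(t) = (t + 1)t(t - 1) / 6
Then g(t) = -3·L_0(t) + 4·L_1(t) + 9·L_2(t) + 36·L_3(t).
Expanding and collecting terms gives g(t) = 4t³ - t² + 2t + 4.
Evaluating at t = 5: g(5) = 489.

489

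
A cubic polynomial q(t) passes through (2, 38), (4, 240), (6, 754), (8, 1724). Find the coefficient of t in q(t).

-1

Write q(t) = at^3 + bt^2 + ct + d. Substituting each data point gives a linear system:
  8a + 4b + 2c + d = 38
  64a + 16b + 4c + d = 240
  216a + 36b + 6c + d = 754
  512a + 64b + 8c + d = 1724
Solving the system yields a = 3, b = 3, c = -1, d = 4.
So q(t) = 3t^3 + 3t^2 - t + 4.
The coefficient of t is -1.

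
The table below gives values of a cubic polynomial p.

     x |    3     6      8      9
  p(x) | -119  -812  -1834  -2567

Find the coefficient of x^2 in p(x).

-5

Write p(x) = ax^3 + bx^2 + cx + d. Substituting each data point gives a linear system:
  27a + 9b + 3c + d = -119
  216a + 36b + 6c + d = -812
  512a + 64b + 8c + d = -1834
  729a + 81b + 9c + d = -2567
Solving the system yields a = -3, b = -5, c = 3, d = -2.
So p(x) = -3x^3 - 5x^2 + 3x - 2.
The coefficient of x^2 is -5.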